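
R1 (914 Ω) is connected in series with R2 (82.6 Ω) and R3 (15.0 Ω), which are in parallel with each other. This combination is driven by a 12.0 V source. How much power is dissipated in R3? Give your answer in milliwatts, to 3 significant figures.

First combine the parallel branches into one equivalent R_p, then R1 + R_p is a series pair.
R_p = (82.6×15.0)/(82.6+15.0) = 12.69 Ω
R_total = 914 + 12.69 = 926.7 Ω
I = V / R_total = 12.0 / 926.7 = 0.01295 A
Voltage across the parallel pair: V_p = I × R_p = 0.01295 × 12.69 = 0.1644 V
With V_p across R3, its power is V_p²/R3.
P_R3 = (0.1644)² / 15.0 = 0.001802 W

1.80 mW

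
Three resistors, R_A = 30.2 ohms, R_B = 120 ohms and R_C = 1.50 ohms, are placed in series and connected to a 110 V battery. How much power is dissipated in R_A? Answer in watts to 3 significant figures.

15.9 W

Since the resistors are in series they all carry the loop current I = V/R_total; the power in any one is I²R.
R_total = 30.2 + 120 + 1.50 = 151.7 Ω
I = V / R_total = 110 / 151.7 = 0.7251 A
P_R_A = I² × R_A = (0.7251)² × 30.2 = 15.88 W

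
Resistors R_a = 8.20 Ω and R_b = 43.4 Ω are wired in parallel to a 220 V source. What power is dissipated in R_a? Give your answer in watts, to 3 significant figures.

R_a sits directly across the source, so P = V²/R with V = 220 V.
P_R_a = V² / R_a = (220)² / 8.20 Ω = 5902 W

5900 W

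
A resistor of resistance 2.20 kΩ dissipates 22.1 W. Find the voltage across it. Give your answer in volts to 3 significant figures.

220 V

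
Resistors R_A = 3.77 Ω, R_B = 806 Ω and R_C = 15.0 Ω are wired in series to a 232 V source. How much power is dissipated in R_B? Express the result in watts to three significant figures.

Every series element carries the same I. Get I from the total resistance, then P = I² × R_B.
R_total = 3.77 + 806 + 15.0 = 824.8 Ω
I = V / R_total = 232 / 824.8 = 0.2813 A
P_R_B = I² × R_B = (0.2813)² × 806 = 63.77 W

63.8 W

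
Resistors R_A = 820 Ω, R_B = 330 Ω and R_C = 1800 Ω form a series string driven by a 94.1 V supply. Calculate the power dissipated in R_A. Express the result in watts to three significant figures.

Since the resistors are in series they all carry the loop current I = V/R_total; the power in any one is I²R.
R_total = 820 + 330 + 1800 = 2950 Ω
I = V / R_total = 94.1 / 2950 = 0.03190 A
P_R_A = I² × R_A = (0.03190)² × 820 = 0.8344 W

0.834 W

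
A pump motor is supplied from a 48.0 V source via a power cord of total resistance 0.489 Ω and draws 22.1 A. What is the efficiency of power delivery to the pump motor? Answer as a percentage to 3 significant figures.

77.5 %

The power cord carries the full 22.1 A.
P_line = I² R_line = (22.10)² × 0.489 = 238.8 W
P_source = V I = 48.0 × 22.10 = 1061 W; P_load = 822.0 W
η = P_load / P_source = 822.0 / 1061 = 0.7749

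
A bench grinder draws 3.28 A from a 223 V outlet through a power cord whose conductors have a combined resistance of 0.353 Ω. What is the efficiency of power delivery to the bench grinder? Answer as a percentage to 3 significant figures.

99.5 %

The power cord carries the full 3.28 A.
P_line = I² R_line = (3.280)² × 0.353 = 3.798 W
P_source = V I = 223 × 3.280 = 731.4 W; P_load = 727.6 W
η = P_load / P_source = 727.6 / 731.4 = 0.9948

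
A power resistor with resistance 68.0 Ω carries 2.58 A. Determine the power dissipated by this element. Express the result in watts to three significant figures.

Current and resistance are given, so P = I²R is the direct form.
P = (2.580 A)² × 68.0 Ω = 452.6 W

453 W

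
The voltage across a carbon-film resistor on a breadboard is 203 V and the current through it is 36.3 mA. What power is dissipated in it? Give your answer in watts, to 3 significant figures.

7.37 W

Both the voltage across and the current through the element are known, so P = V I applies directly.
P = 203 V × 0.03630 A = 7.369 W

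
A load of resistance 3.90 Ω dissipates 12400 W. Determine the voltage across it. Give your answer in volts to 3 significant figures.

From P = V I = I²R = V²/R, with the two given quantities we get V = √(P R).
V = √(12400 × 3.90) = 219.9 V

220 V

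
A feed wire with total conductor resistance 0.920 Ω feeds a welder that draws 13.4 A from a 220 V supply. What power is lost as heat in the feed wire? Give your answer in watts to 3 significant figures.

Line loss is just I²R for the cable — we know both I and R_line directly.
The feed wire carries the full 13.4 A.
P_line = I² R_line = (13.40)² × 0.920 = 165.2 W

165 W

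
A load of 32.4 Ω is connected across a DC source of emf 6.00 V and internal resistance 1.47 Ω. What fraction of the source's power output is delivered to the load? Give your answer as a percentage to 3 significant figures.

95.7 %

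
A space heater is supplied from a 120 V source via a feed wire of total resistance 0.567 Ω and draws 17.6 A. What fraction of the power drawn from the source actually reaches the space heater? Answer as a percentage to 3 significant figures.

91.7 %

The feed wire carries the full 17.6 A.
P_line = I² R_line = (17.60)² × 0.567 = 175.6 W
P_source = V I = 120 × 17.60 = 2112 W; P_load = 1936 W
η = P_load / P_source = 1936 / 2112 = 0.9168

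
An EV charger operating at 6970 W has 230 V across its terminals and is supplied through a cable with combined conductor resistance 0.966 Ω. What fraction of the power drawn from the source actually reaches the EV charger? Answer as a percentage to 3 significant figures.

I = P / V = 6970 / 230 = 30.30 A through the cable.
P_line = I² R_line = (30.30)² × 0.966 = 887.1 W
P_source = P_load + P_line = 6970 + 887.1 = 7857 W
η = P_load / P_source = 6970 / 7857 = 0.8871

88.7 %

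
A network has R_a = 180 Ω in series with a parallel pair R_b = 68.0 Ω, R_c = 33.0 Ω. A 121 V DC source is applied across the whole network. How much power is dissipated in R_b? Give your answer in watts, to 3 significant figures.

2.60 W

First combine the parallel branches into one equivalent R_p, then R_a + R_p is a series pair.
R_p = (68.0×33.0)/(68.0+33.0) = 22.22 Ω
R_total = 180 + 22.22 = 202.2 Ω
I = V / R_total = 121 / 202.2 = 0.5984 A
Voltage across the parallel pair: V_p = I × R_p = 0.5984 × 22.22 = 13.29 V
R_b sees V_p directly, so P = V_p² / R_b.
P_R_b = (13.29)² / 68.0 = 2.599 W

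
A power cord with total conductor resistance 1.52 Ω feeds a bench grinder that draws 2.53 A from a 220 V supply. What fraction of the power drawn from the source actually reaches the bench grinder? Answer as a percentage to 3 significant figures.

The power cord carries the full 2.53 A.
P_line = I² R_line = (2.530)² × 1.52 = 9.729 W
P_source = V I = 220 × 2.530 = 556.6 W; P_load = 546.9 W
η = P_load / P_source = 546.9 / 556.6 = 0.9825

98.3 %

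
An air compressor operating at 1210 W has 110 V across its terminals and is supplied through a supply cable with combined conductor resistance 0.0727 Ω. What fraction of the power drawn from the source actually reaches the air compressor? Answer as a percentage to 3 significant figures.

99.3 %

I = P / V = 1210 / 110 = 11.00 A through the supply cable.
P_line = I² R_line = (11.00)² × 0.0727 = 8.797 W
P_source = P_load + P_line = 1210 + 8.797 = 1219 W
η = P_load / P_source = 1210 / 1219 = 0.9928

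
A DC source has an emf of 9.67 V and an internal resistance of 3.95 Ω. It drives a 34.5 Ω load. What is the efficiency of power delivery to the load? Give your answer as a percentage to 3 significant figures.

η = P_load/(P_load+P_int) = I²R/(I²R+I²r) = R/(R+r) — the I² cancels for series elements.
η = R / (R + r) = 34.5 / (34.5 + 3.95) = 0.8973

89.7 %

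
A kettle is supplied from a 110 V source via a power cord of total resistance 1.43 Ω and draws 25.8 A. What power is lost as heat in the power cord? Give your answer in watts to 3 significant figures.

The power cord and load are in series, so the same current flows in both; the loss is I²R_line.
The power cord carries the full 25.8 A.
P_line = I² R_line = (25.80)² × 1.43 = 951.9 W

952 W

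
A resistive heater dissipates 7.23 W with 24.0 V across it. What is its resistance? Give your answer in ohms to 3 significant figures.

Inverting the appropriate power form: R = V² / P.
R = (24.0)² / 7.23 = 79.67 Ω

79.7 Ω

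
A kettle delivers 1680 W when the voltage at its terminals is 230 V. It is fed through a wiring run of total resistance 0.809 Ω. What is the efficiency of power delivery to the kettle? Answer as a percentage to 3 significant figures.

I = P / V = 1680 / 230 = 7.304 A through the wiring run.
P_line = I² R_line = (7.304)² × 0.809 = 43.16 W
P_source = P_load + P_line = 1680 + 43.16 = 1723 W
η = P_load / P_source = 1680 / 1723 = 0.9750

97.5 %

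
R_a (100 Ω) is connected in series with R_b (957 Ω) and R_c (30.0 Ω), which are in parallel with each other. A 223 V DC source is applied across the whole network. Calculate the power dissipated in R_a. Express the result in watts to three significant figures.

298 W

Replace R_b and R_c with their parallel equivalent so the circuit becomes R_a in series with R_p.
R_p = (957×30.0)/(957+30.0) = 29.09 Ω
R_total = 100 + 29.09 = 129.1 Ω
I = V / R_total = 223 / 129.1 = 1.728 A
R_a is in the main series path, so its power is I²R_a.
P_R_a = (1.728)² × 100 = 298.4 W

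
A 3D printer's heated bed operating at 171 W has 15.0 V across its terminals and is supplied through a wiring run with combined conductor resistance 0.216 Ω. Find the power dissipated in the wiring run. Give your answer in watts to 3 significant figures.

Only the current and the line resistance are needed for the I²R loss.
I = P / V = 171 / 15.0 = 11.40 A through the wiring run.
P_line = I² R_line = (11.40)² × 0.216 = 28.07 W

28.1 W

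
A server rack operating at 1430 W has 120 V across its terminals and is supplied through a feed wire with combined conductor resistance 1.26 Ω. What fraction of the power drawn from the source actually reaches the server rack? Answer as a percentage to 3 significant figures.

88.9 %

I = P / V = 1430 / 120 = 11.92 A through the feed wire.
P_line = I² R_line = (11.92)² × 1.26 = 178.9 W
P_source = P_load + P_line = 1430 + 178.9 = 1609 W
η = P_load / P_source = 1430 / 1609 = 0.8888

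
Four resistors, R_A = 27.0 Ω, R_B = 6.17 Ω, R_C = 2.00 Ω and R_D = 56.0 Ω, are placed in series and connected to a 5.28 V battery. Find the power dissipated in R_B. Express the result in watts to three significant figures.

Since the resistors are in series they all carry the loop current I = V/R_total; the power in any one is I²R.
R_total = 27.0 + 6.17 + 2.00 + 56.0 = 91.17 Ω
I = V / R_total = 5.28 / 91.17 = 0.05791 A
P_R_B = I² × R_B = (0.05791)² × 6.17 = 0.02069 W

0.0207 W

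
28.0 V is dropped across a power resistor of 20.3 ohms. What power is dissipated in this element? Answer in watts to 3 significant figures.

Voltage and resistance are given, so P = V²/R is the one-step route.
P = (28.0 V)² / 20.3 Ω = 38.62 W

38.6 W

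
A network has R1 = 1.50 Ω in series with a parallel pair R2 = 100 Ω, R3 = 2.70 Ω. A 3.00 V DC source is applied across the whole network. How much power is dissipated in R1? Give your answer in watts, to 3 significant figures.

Collapse R2‖R3 to a single equivalent, reducing the network to two series elements.
R_p = (100×2.70)/(100+2.70) = 2.629 Ω
R_total = 1.50 + 2.629 = 4.129 Ω
I = V / R_total = 3.00 / 4.129 = 0.7266 A
All the current flows through R1; use P = I²R.
P_R1 = (0.7266)² × 1.50 = 0.7918 W

0.792 W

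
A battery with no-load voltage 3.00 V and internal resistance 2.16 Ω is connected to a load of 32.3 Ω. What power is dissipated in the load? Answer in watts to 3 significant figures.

Find the circuit current first, then P = I²R for the load (series elements share I).
I = ε / (r + R) = 3.00 / (2.16 + 32.3) = 0.08706 A
P_load = I² R = (0.08706)² × 32.3 = 0.2448 W

0.245 W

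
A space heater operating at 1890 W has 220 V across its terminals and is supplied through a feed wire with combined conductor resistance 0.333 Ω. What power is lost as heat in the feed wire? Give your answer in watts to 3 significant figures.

The feed wire is a series resistance carrying the load current; its dissipation is I²R_line.
I = P / V = 1890 / 220 = 8.591 A through the feed wire.
P_line = I² R_line = (8.591)² × 0.333 = 24.58 W

24.6 W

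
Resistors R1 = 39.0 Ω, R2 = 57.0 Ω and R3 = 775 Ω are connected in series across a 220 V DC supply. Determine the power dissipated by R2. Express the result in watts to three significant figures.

3.64 W

In a series string the same current flows through every resistor — find that current, then P = I²R for the one we want.
R_total = 39.0 + 57.0 + 775 = 871.0 Ω
I = V / R_total = 220 / 871.0 = 0.2526 A
P_R2 = I² × R2 = (0.2526)² × 57.0 = 3.637 W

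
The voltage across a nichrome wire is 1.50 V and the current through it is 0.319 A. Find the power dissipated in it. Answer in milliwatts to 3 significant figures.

478 mW

V and I are known directly — P = V I, no intermediate step needed.
P = 1.50 V × 0.3190 A = 0.4785 W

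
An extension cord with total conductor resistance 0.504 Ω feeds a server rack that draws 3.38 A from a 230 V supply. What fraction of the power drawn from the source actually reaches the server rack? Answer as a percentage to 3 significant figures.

The extension cord carries the full 3.38 A.
P_line = I² R_line = (3.380)² × 0.504 = 5.758 W
P_source = V I = 230 × 3.380 = 777.4 W; P_load = 771.6 W
η = P_load / P_source = 771.6 / 777.4 = 0.9926

99.3 %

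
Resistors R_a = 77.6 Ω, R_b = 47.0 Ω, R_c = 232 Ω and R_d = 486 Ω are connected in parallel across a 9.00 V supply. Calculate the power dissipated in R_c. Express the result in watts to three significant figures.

Every branch has 9.00 V across it, so for R_c the power is simply V²/R.
P_R_c = V² / R_c = (9.00)² / 232 Ω = 0.3491 W

0.349 W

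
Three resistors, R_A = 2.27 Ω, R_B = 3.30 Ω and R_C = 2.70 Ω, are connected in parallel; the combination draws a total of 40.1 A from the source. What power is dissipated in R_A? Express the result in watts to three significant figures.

571 W

Only the total current is stated, so first find the parallel equivalent to get the voltage across the combination.
1/R_eq = 1/2.27 + 1/3.30 + 1/2.70 ⇒ R_eq = 0.8977 Ω
V = I_total × R_eq = 40.10 × 0.8977 = 36.00 V
P_R_A = V² / R_A = (36.00)² / 2.27 = 570.9 W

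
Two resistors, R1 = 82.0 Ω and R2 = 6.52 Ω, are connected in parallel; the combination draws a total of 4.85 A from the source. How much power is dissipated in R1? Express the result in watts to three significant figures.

Parallel branches share V, not I — compute V via R_eq, then use V²/R for the target branch.
1/R_eq = 1/82.0 + 1/6.52 ⇒ R_eq = 6.040 Ω
V = I_total × R_eq = 4.850 × 6.040 = 29.29 V
P_R1 = V² / R1 = (29.29)² / 82.0 = 10.46 W

10.5 W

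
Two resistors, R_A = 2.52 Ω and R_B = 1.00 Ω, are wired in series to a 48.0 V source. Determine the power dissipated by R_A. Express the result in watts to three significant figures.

469 W

Since the resistors are in series they all carry the loop current I = V/R_total; the power in any one is I²R.
R_total = 2.52 + 1.00 = 3.520 Ω
I = V / R_total = 48.0 / 3.520 = 13.64 A
P_R_A = I² × R_A = (13.64)² × 2.52 = 468.6 W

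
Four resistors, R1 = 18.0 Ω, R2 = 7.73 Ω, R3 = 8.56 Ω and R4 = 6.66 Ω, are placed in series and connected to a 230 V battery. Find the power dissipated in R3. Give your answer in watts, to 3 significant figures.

270 W

Every series element carries the same I. Get I from the total resistance, then P = I² × R3.
R_total = 18.0 + 7.73 + 8.56 + 6.66 = 40.95 Ω
I = V / R_total = 230 / 40.95 = 5.617 A
P_R3 = I² × R3 = (5.617)² × 8.56 = 270.0 W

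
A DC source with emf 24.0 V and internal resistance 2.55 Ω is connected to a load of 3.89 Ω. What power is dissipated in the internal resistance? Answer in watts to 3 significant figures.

Internal loss is I²r, with I set by the total series resistance r+R.
I = ε / (r + R) = 24.0 / (2.55 + 3.89) = 3.727 A
P_int = I² r = (3.727)² × 2.55 = 35.42 W

35.4 W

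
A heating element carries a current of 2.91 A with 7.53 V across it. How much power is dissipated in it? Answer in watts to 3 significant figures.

21.9 W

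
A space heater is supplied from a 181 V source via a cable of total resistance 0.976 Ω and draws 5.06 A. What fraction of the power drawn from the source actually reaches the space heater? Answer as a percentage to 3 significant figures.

97.3 %

The cable carries the full 5.06 A.
P_line = I² R_line = (5.060)² × 0.976 = 24.99 W
P_source = V I = 181 × 5.060 = 915.9 W; P_load = 890.9 W
η = P_load / P_source = 890.9 / 915.9 = 0.9727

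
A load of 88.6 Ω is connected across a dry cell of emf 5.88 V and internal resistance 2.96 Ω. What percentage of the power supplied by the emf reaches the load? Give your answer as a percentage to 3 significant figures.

Efficiency is P_load / P_total. With a series r and R sharing the same I, P = I²R for each, so η = R/(R+r).
η = R / (R + r) = 88.6 / (88.6 + 2.96) = 0.9677

96.8 %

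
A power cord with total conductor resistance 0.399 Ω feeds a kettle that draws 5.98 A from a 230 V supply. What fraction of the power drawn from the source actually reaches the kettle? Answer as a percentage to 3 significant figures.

The power cord carries the full 5.98 A.
P_line = I² R_line = (5.980)² × 0.399 = 14.27 W
P_source = V I = 230 × 5.980 = 1375 W; P_load = 1361 W
η = P_load / P_source = 1361 / 1375 = 0.9896

99.0 %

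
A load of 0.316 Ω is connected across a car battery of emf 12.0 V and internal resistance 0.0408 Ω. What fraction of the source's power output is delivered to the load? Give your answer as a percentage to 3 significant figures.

Efficiency is P_load / P_total. With a series r and R sharing the same I, P = I²R for each, so η = R/(R+r).
η = R / (R + r) = 0.316 / (0.316 + 0.0408) = 0.8857

88.6 %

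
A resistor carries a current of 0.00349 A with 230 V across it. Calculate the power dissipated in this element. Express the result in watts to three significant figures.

0.803 W

Both the voltage across and the current through the element are known, so P = V I applies directly.
P = 230 V × 0.003490 A = 0.8027 W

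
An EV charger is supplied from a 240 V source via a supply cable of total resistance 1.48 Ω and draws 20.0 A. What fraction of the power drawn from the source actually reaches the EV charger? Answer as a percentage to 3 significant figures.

The supply cable carries the full 20.0 A.
P_line = I² R_line = (20.00)² × 1.48 = 592.0 W
P_source = V I = 240 × 20.00 = 4800 W; P_load = 4208 W
η = P_load / P_source = 4208 / 4800 = 0.8767

87.7 %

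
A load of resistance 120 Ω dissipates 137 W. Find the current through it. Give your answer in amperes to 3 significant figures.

1.07 A

Rearranging the power relation for the two known quantities gives I = √(P / R).
I = √(137 / 120) = 1.068 A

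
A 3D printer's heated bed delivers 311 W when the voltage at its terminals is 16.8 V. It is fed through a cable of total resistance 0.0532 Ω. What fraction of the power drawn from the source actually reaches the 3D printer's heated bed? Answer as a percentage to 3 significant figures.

94.5 %

I = P / V = 311 / 16.8 = 18.51 A through the cable.
P_line = I² R_line = (18.51)² × 0.0532 = 18.23 W
P_source = P_load + P_line = 311.0 + 18.23 = 329.2 W
η = P_load / P_source = 311.0 / 329.2 = 0.9446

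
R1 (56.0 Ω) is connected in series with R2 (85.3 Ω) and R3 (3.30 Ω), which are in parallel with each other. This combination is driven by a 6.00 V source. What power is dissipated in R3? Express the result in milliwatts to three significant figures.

Reduce the parallel pair to R_p first; the network is then a simple series string.
R_p = (85.3×3.30)/(85.3+3.30) = 3.177 Ω
R_total = 56.0 + 3.177 = 59.18 Ω
I = V / R_total = 6.00 / 59.18 = 0.1014 A
Voltage across the parallel pair: V_p = I × R_p = 0.1014 × 3.177 = 0.3221 V
R3 is across V_p, so use P = V²/R for that branch.
P_R3 = (0.3221)² / 3.30 = 0.03144 W

31.4 mW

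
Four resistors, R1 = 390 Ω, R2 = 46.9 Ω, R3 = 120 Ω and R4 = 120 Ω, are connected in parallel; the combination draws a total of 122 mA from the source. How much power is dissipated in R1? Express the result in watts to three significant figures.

The branches share the same voltage, but only the total current is given — find V from the equivalent resistance first.
1/R_eq = 1/390 + 1/46.9 + 1/120 + 1/120 ⇒ R_eq = 24.66 Ω
V = I_total × R_eq = 0.1220 × 24.66 = 3.008 V
P_R1 = V² / R1 = (3.008)² / 390 = 0.02321 W

0.0232 W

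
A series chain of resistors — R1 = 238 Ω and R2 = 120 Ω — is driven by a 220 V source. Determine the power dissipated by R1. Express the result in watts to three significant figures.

In a series string the same current flows through every resistor — find that current, then P = I²R for the one we want.
R_total = 238 + 120 = 358.0 Ω
I = V / R_total = 220 / 358.0 = 0.6145 A
P_R1 = I² × R1 = (0.6145)² × 238 = 89.88 W

89.9 W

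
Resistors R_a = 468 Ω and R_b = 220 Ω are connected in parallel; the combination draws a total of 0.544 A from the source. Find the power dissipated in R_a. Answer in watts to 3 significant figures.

14.2 W

Parallel branches share V, not I — compute V via R_eq, then use V²/R for the target branch.
1/R_eq = 1/468 + 1/220 ⇒ R_eq = 149.7 Ω
V = I_total × R_eq = 0.5440 × 149.7 = 81.41 V
P_R_a = V² / R_a = (81.41)² / 468 = 14.16 W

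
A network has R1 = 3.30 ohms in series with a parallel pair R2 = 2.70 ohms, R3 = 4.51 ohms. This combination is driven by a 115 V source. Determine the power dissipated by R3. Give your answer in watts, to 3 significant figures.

336 W

First combine the parallel branches into one equivalent R_p, then R1 + R_p is a series pair.
R_p = (2.70×4.51)/(2.70+4.51) = 1.689 Ω
R_total = 3.30 + 1.689 = 4.989 Ω
I = V / R_total = 115 / 4.989 = 23.05 A
Voltage across the parallel pair: V_p = I × R_p = 23.05 × 1.689 = 38.93 V
With V_p across R3, its power is V_p²/R3.
P_R3 = (38.93)² / 4.51 = 336.1 W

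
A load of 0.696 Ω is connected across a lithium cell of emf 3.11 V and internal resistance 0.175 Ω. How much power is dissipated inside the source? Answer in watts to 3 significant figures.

The source's internal resistance is just another series element carrying I; its dissipation is I²r.
I = ε / (r + R) = 3.11 / (0.175 + 0.696) = 3.571 A
P_int = I² r = (3.571)² × 0.175 = 2.231 W

2.23 W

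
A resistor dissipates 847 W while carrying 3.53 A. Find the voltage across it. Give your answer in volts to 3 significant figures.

240 V

Rearranging the power relation for the two known quantities gives V = P / I.
V = 847 / 3.530 = 239.9 V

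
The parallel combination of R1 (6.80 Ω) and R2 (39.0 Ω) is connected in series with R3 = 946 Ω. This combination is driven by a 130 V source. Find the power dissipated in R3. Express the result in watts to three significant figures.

Reduce the parallel combination to a single R_p; the circuit then becomes R_p in series with the remaining resistor.
R_p = (6.80×39.0)/(6.80+39.0) = 5.790 Ω
R_total = R_p + 946 = 5.790 + 946 = 951.8 Ω
I = V / R_total = 130 / 951.8 = 0.1366 A
R3 is the series element, so its power is I²R.
P_R3 = (0.1366)² × 946 = 17.65 W

17.6 W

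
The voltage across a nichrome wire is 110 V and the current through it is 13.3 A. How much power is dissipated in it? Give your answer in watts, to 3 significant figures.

1460 W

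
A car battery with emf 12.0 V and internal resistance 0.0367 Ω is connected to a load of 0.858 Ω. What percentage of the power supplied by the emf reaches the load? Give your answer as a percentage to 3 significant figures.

95.9 %

η = P_load/(P_load+P_int) = I²R/(I²R+I²r) = R/(R+r) — the I² cancels for series elements.
η = R / (R + r) = 0.858 / (0.858 + 0.0367) = 0.9590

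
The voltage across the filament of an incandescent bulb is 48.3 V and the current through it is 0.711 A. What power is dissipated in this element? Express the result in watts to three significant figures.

34.3 W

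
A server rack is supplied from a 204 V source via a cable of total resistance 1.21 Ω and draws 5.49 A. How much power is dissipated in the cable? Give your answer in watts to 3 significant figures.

Line loss is just I²R for the cable — we know both I and R_line directly.
The cable carries the full 5.49 A.
P_line = I² R_line = (5.490)² × 1.21 = 36.47 W

36.5 W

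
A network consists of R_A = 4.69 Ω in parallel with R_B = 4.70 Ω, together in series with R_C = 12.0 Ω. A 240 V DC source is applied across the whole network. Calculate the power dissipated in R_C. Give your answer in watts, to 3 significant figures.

3360 W

Collapse the R_A‖R_B pair into one equivalent R_p; then R_p and R_C form a series string.
R_p = (4.69×4.70)/(4.69+4.70) = 2.347 Ω
R_total = R_p + 12.0 = 2.347 + 12.0 = 14.35 Ω
I = V / R_total = 240 / 14.35 = 16.73 A
R_C carries the full series current, so P = I²R.
P_R_C = (16.73)² × 12.0 = 3358 W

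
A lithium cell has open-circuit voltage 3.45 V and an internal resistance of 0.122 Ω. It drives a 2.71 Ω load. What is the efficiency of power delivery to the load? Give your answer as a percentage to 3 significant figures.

95.7 %

The source delivers εI, of which I²R reaches the load and I²r is lost; since I is common, η = R/(R+r).
η = R / (R + r) = 2.71 / (2.71 + 0.122) = 0.9569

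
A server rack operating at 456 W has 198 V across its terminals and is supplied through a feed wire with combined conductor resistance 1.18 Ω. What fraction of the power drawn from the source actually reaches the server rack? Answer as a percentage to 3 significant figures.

98.6 %

I = P / V = 456 / 198 = 2.303 A through the feed wire.
P_line = I² R_line = (2.303)² × 1.18 = 6.259 W
P_source = P_load + P_line = 456.0 + 6.259 = 462.3 W
η = P_load / P_source = 456.0 / 462.3 = 0.9865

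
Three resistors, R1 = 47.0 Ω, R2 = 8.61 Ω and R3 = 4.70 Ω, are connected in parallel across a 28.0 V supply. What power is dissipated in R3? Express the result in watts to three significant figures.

167 W

Each parallel branch sees the full supply voltage, so P = V²/R applies directly to the target branch.
P_R3 = V² / R3 = (28.0)² / 4.70 Ω = 166.8 W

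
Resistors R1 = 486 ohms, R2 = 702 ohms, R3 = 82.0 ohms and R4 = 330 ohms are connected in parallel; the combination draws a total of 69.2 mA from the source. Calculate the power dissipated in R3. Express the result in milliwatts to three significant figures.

167 mW

We need the common branch voltage; get it from I_total × R_eq, then P = V²/R for the branch.
1/R_eq = 1/486 + 1/702 + 1/82.0 + 1/330 ⇒ R_eq = 53.45 Ω
V = I_total × R_eq = 0.06920 × 53.45 = 3.699 V
P_R3 = V² / R3 = (3.699)² / 82.0 = 0.1669 W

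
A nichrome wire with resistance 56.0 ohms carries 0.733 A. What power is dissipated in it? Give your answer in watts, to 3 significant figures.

30.1 W

Current and resistance are given, so P = I²R is the direct form.
P = (0.7330 A)² × 56.0 Ω = 30.09 W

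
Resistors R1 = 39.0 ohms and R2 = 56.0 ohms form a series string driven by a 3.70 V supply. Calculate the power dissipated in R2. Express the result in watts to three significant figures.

The current is common to all series resistors; compute it, then apply P = I²R for the target.
R_total = 39.0 + 56.0 = 95.00 Ω
I = V / R_total = 3.70 / 95.00 = 0.03895 A
P_R2 = I² × R2 = (0.03895)² × 56.0 = 0.08495 W

0.0849 W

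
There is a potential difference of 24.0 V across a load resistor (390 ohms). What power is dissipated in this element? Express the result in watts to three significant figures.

With V across and R both known, P = V²/R gives the dissipation directly.
P = (24.0 V)² / 390 Ω = 1.477 W

1.48 W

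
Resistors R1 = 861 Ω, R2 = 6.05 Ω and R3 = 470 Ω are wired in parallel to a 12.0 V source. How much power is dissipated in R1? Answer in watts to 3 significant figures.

0.167 W

Parallel branches share the same voltage; P = V²/R gives the branch power in one step.
P_R1 = V² / R1 = (12.0)² / 861 Ω = 0.1672 W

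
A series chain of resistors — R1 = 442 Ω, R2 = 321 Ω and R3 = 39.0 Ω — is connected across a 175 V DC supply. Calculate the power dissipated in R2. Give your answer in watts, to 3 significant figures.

Every series element carries the same I. Get I from the total resistance, then P = I² × R2.
R_total = 442 + 321 + 39.0 = 802.0 Ω
I = V / R_total = 175 / 802.0 = 0.2182 A
P_R2 = I² × R2 = (0.2182)² × 321 = 15.28 W

15.3 W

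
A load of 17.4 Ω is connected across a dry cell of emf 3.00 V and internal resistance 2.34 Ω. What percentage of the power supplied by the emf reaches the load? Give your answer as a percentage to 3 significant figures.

88.1 %

The source delivers εI, of which I²R reaches the load and I²r is lost; since I is common, η = R/(R+r).
η = R / (R + r) = 17.4 / (17.4 + 2.34) = 0.8815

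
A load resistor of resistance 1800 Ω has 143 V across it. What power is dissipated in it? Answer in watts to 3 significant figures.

11.4 W

We know the drop across the element and its resistance — P = V²/R, one step.
P = (143 V)² / 1800 Ω = 11.36 W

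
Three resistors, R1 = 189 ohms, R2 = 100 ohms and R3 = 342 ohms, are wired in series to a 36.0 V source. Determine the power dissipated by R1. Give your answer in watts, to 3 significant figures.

Since the resistors are in series they all carry the loop current I = V/R_total; the power in any one is I²R.
R_total = 189 + 100 + 342 = 631.0 Ω
I = V / R_total = 36.0 / 631.0 = 0.05705 A
P_R1 = I² × R1 = (0.05705)² × 189 = 0.6152 W

0.615 W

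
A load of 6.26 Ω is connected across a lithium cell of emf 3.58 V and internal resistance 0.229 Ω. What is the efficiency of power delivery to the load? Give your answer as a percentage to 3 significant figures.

96.5 %

Efficiency is P_load / P_total. With a series r and R sharing the same I, P = I²R for each, so η = R/(R+r).
η = R / (R + r) = 6.26 / (6.26 + 0.229) = 0.9647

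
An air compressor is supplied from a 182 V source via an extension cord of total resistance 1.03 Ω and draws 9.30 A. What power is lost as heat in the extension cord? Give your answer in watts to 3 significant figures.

The extension cord and load are in series, so the same current flows in both; the loss is I²R_line.
The extension cord carries the full 9.30 A.
P_line = I² R_line = (9.300)² × 1.03 = 89.08 W

89.1 W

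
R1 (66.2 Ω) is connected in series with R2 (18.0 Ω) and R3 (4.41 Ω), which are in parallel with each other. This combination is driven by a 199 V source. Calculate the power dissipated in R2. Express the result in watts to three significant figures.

Reduce the parallel pair to R_p first; the network is then a simple series string.
R_p = (18.0×4.41)/(18.0+4.41) = 3.542 Ω
R_total = 66.2 + 3.542 = 69.74 Ω
I = V / R_total = 199 / 69.74 = 2.853 A
Voltage across the parallel pair: V_p = I × R_p = 2.853 × 3.542 = 10.11 V
R2 sees V_p directly, so P = V_p² / R2.
P_R2 = (10.11)² / 18.0 = 5.675 W

5.68 W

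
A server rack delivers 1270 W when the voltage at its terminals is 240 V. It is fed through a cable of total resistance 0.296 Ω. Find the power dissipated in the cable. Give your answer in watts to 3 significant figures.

The cable and load are in series, so the same current flows in both; the loss is I²R_line.
I = P / V = 1270 / 240 = 5.292 A through the cable.
P_line = I² R_line = (5.292)² × 0.296 = 8.289 W

8.29 W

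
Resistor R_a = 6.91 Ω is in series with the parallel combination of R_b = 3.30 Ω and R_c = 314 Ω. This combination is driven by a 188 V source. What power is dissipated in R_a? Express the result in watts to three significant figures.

First combine the parallel branches into one equivalent R_p, then R_a + R_p is a series pair.
R_p = (3.30×314)/(3.30+314) = 3.266 Ω
R_total = 6.91 + 3.266 = 10.18 Ω
I = V / R_total = 188 / 10.18 = 18.48 A
R_a carries the full series current, so P = I²R.
P_R_a = (18.48)² × 6.91 = 2359 W

2360 W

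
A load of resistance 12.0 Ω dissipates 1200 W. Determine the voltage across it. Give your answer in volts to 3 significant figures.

120 V

Inverting the appropriate power form: V = √(P R).
V = √(1200 × 12.0) = 120.0 V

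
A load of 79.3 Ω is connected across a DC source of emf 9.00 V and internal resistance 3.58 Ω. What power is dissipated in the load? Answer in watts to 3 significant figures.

With r and R in series, I = ε/(r+R); the load dissipates I²R.
I = ε / (r + R) = 9.00 / (3.58 + 79.3) = 0.1086 A
P_load = I² R = (0.1086)² × 79.3 = 0.9351 W

0.935 W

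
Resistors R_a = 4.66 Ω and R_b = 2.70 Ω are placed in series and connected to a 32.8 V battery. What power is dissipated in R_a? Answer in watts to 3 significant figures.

92.6 W

The current is common to all series resistors; compute it, then apply P = I²R for the target.
R_total = 4.66 + 2.70 = 7.360 Ω
I = V / R_total = 32.8 / 7.360 = 4.457 A
P_R_a = I² × R_a = (4.457)² × 4.66 = 92.55 W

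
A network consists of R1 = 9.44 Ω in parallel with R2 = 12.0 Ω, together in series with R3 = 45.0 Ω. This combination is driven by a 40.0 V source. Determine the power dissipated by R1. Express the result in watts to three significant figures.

1.87 W

First find R_p for the parallel pair, then treat R_p + R3 as a series loop.
R_p = (9.44×12.0)/(9.44+12.0) = 5.284 Ω
R_total = R_p + 45.0 = 5.284 + 45.0 = 50.28 Ω
I = V / R_total = 40.0 / 50.28 = 0.7955 A
Voltage across the parallel pair: V_p = I × R_p = 0.7955 × 5.284 = 4.203 V
R1 has V_p across it, so P = V_p²/R1.
P_R1 = (4.203)² / 9.44 = 1.871 W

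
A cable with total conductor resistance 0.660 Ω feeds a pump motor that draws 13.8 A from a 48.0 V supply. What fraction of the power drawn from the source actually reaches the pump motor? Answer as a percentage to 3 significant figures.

The cable carries the full 13.8 A.
P_line = I² R_line = (13.80)² × 0.660 = 125.7 W
P_source = V I = 48.0 × 13.80 = 662.4 W; P_load = 536.7 W
η = P_load / P_source = 536.7 / 662.4 = 0.8102

81.0 %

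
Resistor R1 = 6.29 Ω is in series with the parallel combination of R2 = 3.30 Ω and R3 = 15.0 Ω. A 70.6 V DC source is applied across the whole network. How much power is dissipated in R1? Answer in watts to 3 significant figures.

387 W

Replace R2 and R3 with their parallel equivalent so the circuit becomes R1 in series with R_p.
R_p = (3.30×15.0)/(3.30+15.0) = 2.705 Ω
R_total = 6.29 + 2.705 = 8.995 Ω
I = V / R_total = 70.6 / 8.995 = 7.849 A
R1 carries the full series current, so P = I²R.
P_R1 = (7.849)² × 6.29 = 387.5 W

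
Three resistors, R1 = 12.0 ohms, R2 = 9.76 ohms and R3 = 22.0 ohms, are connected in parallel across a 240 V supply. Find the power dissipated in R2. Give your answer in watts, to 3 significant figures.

5900 W

R2 sits directly across the source, so P = V²/R with V = 240 V.
P_R2 = V² / R2 = (240)² / 9.76 Ω = 5902 W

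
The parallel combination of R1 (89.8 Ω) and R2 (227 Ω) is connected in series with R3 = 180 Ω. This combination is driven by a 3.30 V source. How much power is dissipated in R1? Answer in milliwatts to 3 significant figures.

Collapse the R1‖R2 pair into one equivalent R_p; then R_p and R3 form a series string.
R_p = (89.8×227)/(89.8+227) = 64.35 Ω
R_total = R_p + 180 = 64.35 + 180 = 244.3 Ω
I = V / R_total = 3.30 / 244.3 = 0.01351 A
Voltage across the parallel pair: V_p = I × R_p = 0.01351 × 64.35 = 0.8690 V
R1 sits across V_p; its power is V_p²/R.
P_R1 = (0.8690)² / 89.8 = 0.008410 W

8.41 mW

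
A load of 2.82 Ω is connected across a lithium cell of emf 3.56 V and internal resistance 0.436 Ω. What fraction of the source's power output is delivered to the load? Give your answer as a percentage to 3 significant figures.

86.6 %

η = P_load/(P_load+P_int) = I²R/(I²R+I²r) = R/(R+r) — the I² cancels for series elements.
η = R / (R + r) = 2.82 / (2.82 + 0.436) = 0.8661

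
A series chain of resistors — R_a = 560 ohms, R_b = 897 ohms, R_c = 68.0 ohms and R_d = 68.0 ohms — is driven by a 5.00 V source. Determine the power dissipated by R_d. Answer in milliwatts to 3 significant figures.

0.670 mW

Series elements share the same current, so find I first, then use P = I²R.
R_total = 560 + 897 + 68.0 + 68.0 = 1593 Ω
I = V / R_total = 5.00 / 1593 = 0.003139 A
P_R_d = I² × R_d = (0.003139)² × 68.0 = 0.0006699 W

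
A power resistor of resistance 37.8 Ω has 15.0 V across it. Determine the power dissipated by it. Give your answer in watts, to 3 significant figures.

Voltage and resistance are given, so P = V²/R is the one-step route.
P = (15.0 V)² / 37.8 Ω = 5.952 W

5.95 W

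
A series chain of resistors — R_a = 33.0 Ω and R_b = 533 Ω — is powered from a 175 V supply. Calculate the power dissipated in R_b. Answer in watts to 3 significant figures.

In a series string the same current flows through every resistor — find that current, then P = I²R for the one we want.
R_total = 33.0 + 533 = 566.0 Ω
I = V / R_total = 175 / 566.0 = 0.3092 A
P_R_b = I² × R_b = (0.3092)² × 533 = 50.95 W

51.0 W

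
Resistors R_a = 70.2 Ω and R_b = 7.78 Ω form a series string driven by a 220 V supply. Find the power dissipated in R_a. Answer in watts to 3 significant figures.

Series elements share the same current, so find I first, then use P = I²R.
R_total = 70.2 + 7.78 = 77.98 Ω
I = V / R_total = 220 / 77.98 = 2.821 A
P_R_a = I² × R_a = (2.821)² × 70.2 = 558.7 W

559 W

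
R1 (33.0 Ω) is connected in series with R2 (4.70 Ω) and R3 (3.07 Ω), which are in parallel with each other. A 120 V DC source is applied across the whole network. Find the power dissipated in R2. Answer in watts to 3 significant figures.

8.70 W

Reduce the parallel pair to R_p first; the network is then a simple series string.
R_p = (4.70×3.07)/(4.70+3.07) = 1.857 Ω
R_total = 33.0 + 1.857 = 34.86 Ω
I = V / R_total = 120 / 34.86 = 3.443 A
Voltage across the parallel pair: V_p = I × R_p = 3.443 × 1.857 = 6.393 V
With V_p across R2, its power is V_p²/R2.
P_R2 = (6.393)² / 4.70 = 8.696 W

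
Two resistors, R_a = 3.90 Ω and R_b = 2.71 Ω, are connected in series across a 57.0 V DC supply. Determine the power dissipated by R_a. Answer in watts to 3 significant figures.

Since the resistors are in series they all carry the loop current I = V/R_total; the power in any one is I²R.
R_total = 3.90 + 2.71 = 6.610 Ω
I = V / R_total = 57.0 / 6.610 = 8.623 A
P_R_a = I² × R_a = (8.623)² × 3.90 = 290.0 W

290 W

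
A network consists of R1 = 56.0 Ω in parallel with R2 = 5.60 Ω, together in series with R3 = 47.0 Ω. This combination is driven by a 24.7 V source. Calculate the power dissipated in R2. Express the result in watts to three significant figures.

1.04 W

Collapse the R1‖R2 pair into one equivalent R_p; then R_p and R3 form a series string.
R_p = (56.0×5.60)/(56.0+5.60) = 5.091 Ω
R_total = R_p + 47.0 = 5.091 + 47.0 = 52.09 Ω
I = V / R_total = 24.7 / 52.09 = 0.4742 A
Voltage across the parallel pair: V_p = I × R_p = 0.4742 × 5.091 = 2.414 V
R2 sits across V_p; its power is V_p²/R.
P_R2 = (2.414)² / 5.60 = 1.041 W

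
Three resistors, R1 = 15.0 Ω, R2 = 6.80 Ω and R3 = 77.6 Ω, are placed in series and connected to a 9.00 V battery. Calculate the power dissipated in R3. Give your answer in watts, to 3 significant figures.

0.636 W

In a series string the same current flows through every resistor — find that current, then P = I²R for the one we want.
R_total = 15.0 + 6.80 + 77.6 = 99.40 Ω
I = V / R_total = 9.00 / 99.40 = 0.09054 A
P_R3 = I² × R3 = (0.09054)² × 77.6 = 0.6362 W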